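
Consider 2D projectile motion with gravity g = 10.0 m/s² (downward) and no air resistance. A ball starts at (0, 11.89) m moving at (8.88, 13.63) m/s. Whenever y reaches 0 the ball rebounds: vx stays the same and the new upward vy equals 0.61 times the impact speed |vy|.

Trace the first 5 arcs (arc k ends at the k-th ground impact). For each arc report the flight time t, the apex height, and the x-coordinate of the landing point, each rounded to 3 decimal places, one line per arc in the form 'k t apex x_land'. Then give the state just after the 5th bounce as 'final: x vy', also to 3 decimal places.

Arc 1: start y=11.890, vy=13.630 → t=3.421, apex=21.179, x_land=30.379, impact vy=-20.581
  bounce: vy ← 0.61·20.581 = 12.554
Arc 2: start y=0.000, vy=12.554 → t=2.511, apex=7.881, x_land=52.676, impact vy=-12.554
  bounce: vy ← 0.61·12.554 = 7.658
Arc 3: start y=0.000, vy=7.658 → t=1.532, apex=2.932, x_land=66.277, impact vy=-7.658
  bounce: vy ← 0.61·7.658 = 4.671
Arc 4: start y=0.000, vy=4.671 → t=0.934, apex=1.091, x_land=74.573, impact vy=-4.671
  bounce: vy ← 0.61·4.671 = 2.850
Arc 5: start y=0.000, vy=2.850 → t=0.570, apex=0.406, x_land=79.634, impact vy=-2.850
  bounce: vy ← 0.61·2.850 = 1.738

1 3.421 21.179 30.379
2 2.511 7.881 52.676
3 1.532 2.932 66.277
4 0.934 1.091 74.573
5 0.570 0.406 79.634
final: 79.634 1.738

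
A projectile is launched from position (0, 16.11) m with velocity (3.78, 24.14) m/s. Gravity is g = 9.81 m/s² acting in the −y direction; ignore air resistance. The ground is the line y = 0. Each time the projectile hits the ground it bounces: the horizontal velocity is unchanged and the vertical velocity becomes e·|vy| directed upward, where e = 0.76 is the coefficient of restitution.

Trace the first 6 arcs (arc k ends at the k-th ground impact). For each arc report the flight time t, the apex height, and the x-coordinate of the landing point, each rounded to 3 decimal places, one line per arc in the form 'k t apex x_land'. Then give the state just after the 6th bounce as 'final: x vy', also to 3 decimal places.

1 5.517 45.811 20.854
2 4.645 26.461 38.413
3 3.530 15.284 51.758
4 2.683 8.828 61.900
5 2.039 5.099 69.608
6 1.550 2.945 75.466
final: 75.466 5.777

Arc 1: start y=16.110, vy=24.140 → t=5.517, apex=45.811, x_land=20.854, impact vy=-29.980
  bounce: vy ← 0.76·29.980 = 22.785
Arc 2: start y=0.000, vy=22.785 → t=4.645, apex=26.461, x_land=38.413, impact vy=-22.785
  bounce: vy ← 0.76·22.785 = 17.317
Arc 3: start y=0.000, vy=17.317 → t=3.530, apex=15.284, x_land=51.758, impact vy=-17.317
  bounce: vy ← 0.76·17.317 = 13.161
Arc 4: start y=0.000, vy=13.161 → t=2.683, apex=8.828, x_land=61.900, impact vy=-13.161
  bounce: vy ← 0.76·13.161 = 10.002
Arc 5: start y=0.000, vy=10.002 → t=2.039, apex=5.099, x_land=69.608, impact vy=-10.002
  bounce: vy ← 0.76·10.002 = 7.602
Arc 6: start y=0.000, vy=7.602 → t=1.550, apex=2.945, x_land=75.466, impact vy=-7.602
  bounce: vy ← 0.76·7.602 = 5.777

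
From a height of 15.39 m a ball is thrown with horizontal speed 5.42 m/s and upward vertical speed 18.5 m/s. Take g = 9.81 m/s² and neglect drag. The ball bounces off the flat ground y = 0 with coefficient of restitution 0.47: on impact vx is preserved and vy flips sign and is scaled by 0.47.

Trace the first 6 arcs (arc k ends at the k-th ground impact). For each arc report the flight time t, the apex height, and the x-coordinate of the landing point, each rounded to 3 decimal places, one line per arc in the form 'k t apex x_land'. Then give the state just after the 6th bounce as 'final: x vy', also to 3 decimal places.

Arc 1: start y=15.390, vy=18.500 → t=4.473, apex=32.834, x_land=24.244, impact vy=-25.381
  bounce: vy ← 0.47·25.381 = 11.929
Arc 2: start y=0.000, vy=11.929 → t=2.432, apex=7.253, x_land=37.426, impact vy=-11.929
  bounce: vy ← 0.47·11.929 = 5.607
Arc 3: start y=0.000, vy=5.607 → t=1.143, apex=1.602, x_land=43.621, impact vy=-5.607
  bounce: vy ← 0.47·5.607 = 2.635
Arc 4: start y=0.000, vy=2.635 → t=0.537, apex=0.354, x_land=46.533, impact vy=-2.635
  bounce: vy ← 0.47·2.635 = 1.239
Arc 5: start y=0.000, vy=1.239 → t=0.253, apex=0.078, x_land=47.902, impact vy=-1.239
  bounce: vy ← 0.47·1.239 = 0.582
Arc 6: start y=0.000, vy=0.582 → t=0.119, apex=0.017, x_land=48.545, impact vy=-0.582
  bounce: vy ← 0.47·0.582 = 0.274

1 4.473 32.834 24.244
2 2.432 7.253 37.426
3 1.143 1.602 43.621
4 0.537 0.354 46.533
5 0.253 0.078 47.902
6 0.119 0.017 48.545
final: 48.545 0.274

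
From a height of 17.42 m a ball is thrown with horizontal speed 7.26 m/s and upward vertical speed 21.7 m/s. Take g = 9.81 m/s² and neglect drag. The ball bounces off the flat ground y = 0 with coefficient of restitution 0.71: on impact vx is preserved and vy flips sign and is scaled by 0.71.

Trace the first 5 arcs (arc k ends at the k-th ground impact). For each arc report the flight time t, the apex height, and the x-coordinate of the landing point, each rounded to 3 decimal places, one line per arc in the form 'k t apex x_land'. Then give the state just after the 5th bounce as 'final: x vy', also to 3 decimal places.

1 5.118 41.421 37.157
2 4.126 20.880 67.115
3 2.930 10.526 88.385
4 2.080 5.306 103.487
5 1.477 2.675 114.209
final: 114.209 5.143

Arc 1: start y=17.420, vy=21.700 → t=5.118, apex=41.421, x_land=37.157, impact vy=-28.507
  bounce: vy ← 0.71·28.507 = 20.240
Arc 2: start y=0.000, vy=20.240 → t=4.126, apex=20.880, x_land=67.115, impact vy=-20.240
  bounce: vy ← 0.71·20.240 = 14.371
Arc 3: start y=0.000, vy=14.371 → t=2.930, apex=10.526, x_land=88.385, impact vy=-14.371
  bounce: vy ← 0.71·14.371 = 10.203
Arc 4: start y=0.000, vy=10.203 → t=2.080, apex=5.306, x_land=103.487, impact vy=-10.203
  bounce: vy ← 0.71·10.203 = 7.244
Arc 5: start y=0.000, vy=7.244 → t=1.477, apex=2.675, x_land=114.209, impact vy=-7.244
  bounce: vy ← 0.71·7.244 = 5.143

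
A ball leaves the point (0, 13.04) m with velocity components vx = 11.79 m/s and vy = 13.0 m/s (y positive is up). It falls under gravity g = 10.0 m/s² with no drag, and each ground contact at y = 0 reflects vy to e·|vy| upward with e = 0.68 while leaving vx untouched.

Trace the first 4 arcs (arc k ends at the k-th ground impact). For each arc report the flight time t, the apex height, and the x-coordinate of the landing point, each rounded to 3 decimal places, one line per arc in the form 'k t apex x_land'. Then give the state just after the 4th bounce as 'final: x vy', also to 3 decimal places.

Arc 1: start y=13.040, vy=13.000 → t=3.373, apex=21.490, x_land=39.770, impact vy=-20.732
  bounce: vy ← 0.68·20.732 = 14.098
Arc 2: start y=0.000, vy=14.098 → t=2.820, apex=9.937, x_land=73.011, impact vy=-14.098
  bounce: vy ← 0.68·14.098 = 9.586
Arc 3: start y=0.000, vy=9.586 → t=1.917, apex=4.595, x_land=95.616, impact vy=-9.586
  bounce: vy ← 0.68·9.586 = 6.519
Arc 4: start y=0.000, vy=6.519 → t=1.304, apex=2.125, x_land=110.987, impact vy=-6.519
  bounce: vy ← 0.68·6.519 = 4.433

1 3.373 21.490 39.770
2 2.820 9.937 73.011
3 1.917 4.595 95.616
4 1.304 2.125 110.987
final: 110.987 4.433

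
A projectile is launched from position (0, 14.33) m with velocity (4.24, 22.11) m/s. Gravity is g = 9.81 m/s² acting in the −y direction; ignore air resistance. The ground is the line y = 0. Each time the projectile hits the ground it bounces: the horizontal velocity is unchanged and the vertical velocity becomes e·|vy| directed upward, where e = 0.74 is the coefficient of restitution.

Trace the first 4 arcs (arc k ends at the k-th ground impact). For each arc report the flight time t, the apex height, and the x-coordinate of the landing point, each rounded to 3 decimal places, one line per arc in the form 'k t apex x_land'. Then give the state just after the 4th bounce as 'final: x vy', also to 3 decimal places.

Arc 1: start y=14.330, vy=22.110 → t=5.082, apex=39.246, x_land=21.550, impact vy=-27.749
  bounce: vy ← 0.74·27.749 = 20.534
Arc 2: start y=0.000, vy=20.534 → t=4.186, apex=21.491, x_land=39.300, impact vy=-20.534
  bounce: vy ← 0.74·20.534 = 15.195
Arc 3: start y=0.000, vy=15.195 → t=3.098, apex=11.769, x_land=52.435, impact vy=-15.195
  bounce: vy ← 0.74·15.195 = 11.245
Arc 4: start y=0.000, vy=11.245 → t=2.292, apex=6.444, x_land=62.155, impact vy=-11.245
  bounce: vy ← 0.74·11.245 = 8.321

1 5.082 39.246 21.550
2 4.186 21.491 39.300
3 3.098 11.769 52.435
4 2.292 6.444 62.155
final: 62.155 8.321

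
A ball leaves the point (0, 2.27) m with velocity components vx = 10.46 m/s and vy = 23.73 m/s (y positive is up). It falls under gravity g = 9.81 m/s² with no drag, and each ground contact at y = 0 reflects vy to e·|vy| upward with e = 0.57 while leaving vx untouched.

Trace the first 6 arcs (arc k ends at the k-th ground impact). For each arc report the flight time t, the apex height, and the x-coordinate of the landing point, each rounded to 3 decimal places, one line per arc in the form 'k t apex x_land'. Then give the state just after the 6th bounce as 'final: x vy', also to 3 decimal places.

1 4.932 30.971 51.586
2 2.865 10.062 81.550
3 1.633 3.269 98.629
4 0.931 1.062 108.364
5 0.531 0.345 113.913
6 0.302 0.112 117.076
final: 117.076 0.845

Arc 1: start y=2.270, vy=23.730 → t=4.932, apex=30.971, x_land=51.586, impact vy=-24.651
  bounce: vy ← 0.57·24.651 = 14.051
Arc 2: start y=0.000, vy=14.051 → t=2.865, apex=10.062, x_land=81.550, impact vy=-14.051
  bounce: vy ← 0.57·14.051 = 8.009
Arc 3: start y=0.000, vy=8.009 → t=1.633, apex=3.269, x_land=98.629, impact vy=-8.009
  bounce: vy ← 0.57·8.009 = 4.565
Arc 4: start y=0.000, vy=4.565 → t=0.931, apex=1.062, x_land=108.364, impact vy=-4.565
  bounce: vy ← 0.57·4.565 = 2.602
Arc 5: start y=0.000, vy=2.602 → t=0.531, apex=0.345, x_land=113.913, impact vy=-2.602
  bounce: vy ← 0.57·2.602 = 1.483
Arc 6: start y=0.000, vy=1.483 → t=0.302, apex=0.112, x_land=117.076, impact vy=-1.483
  bounce: vy ← 0.57·1.483 = 0.845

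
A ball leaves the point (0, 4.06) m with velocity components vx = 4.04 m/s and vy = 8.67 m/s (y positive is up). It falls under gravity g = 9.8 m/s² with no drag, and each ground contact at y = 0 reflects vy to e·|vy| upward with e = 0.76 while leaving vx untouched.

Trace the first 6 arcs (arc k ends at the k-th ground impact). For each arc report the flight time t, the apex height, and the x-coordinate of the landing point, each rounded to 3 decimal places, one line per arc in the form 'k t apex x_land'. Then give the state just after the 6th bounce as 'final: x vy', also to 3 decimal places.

1 2.154 7.895 8.702
2 1.929 4.560 16.497
3 1.466 2.634 22.421
4 1.114 1.521 26.924
5 0.847 0.879 30.345
6 0.644 0.508 32.946
final: 32.946 2.397

Arc 1: start y=4.060, vy=8.670 → t=2.154, apex=7.895, x_land=8.702, impact vy=-12.440
  bounce: vy ← 0.76·12.440 = 9.454
Arc 2: start y=0.000, vy=9.454 → t=1.929, apex=4.560, x_land=16.497, impact vy=-9.454
  bounce: vy ← 0.76·9.454 = 7.185
Arc 3: start y=0.000, vy=7.185 → t=1.466, apex=2.634, x_land=22.421, impact vy=-7.185
  bounce: vy ← 0.76·7.185 = 5.461
Arc 4: start y=0.000, vy=5.461 → t=1.114, apex=1.521, x_land=26.924, impact vy=-5.461
  bounce: vy ← 0.76·5.461 = 4.150
Arc 5: start y=0.000, vy=4.150 → t=0.847, apex=0.879, x_land=30.345, impact vy=-4.150
  bounce: vy ← 0.76·4.150 = 3.154
Arc 6: start y=0.000, vy=3.154 → t=0.644, apex=0.508, x_land=32.946, impact vy=-3.154
  bounce: vy ← 0.76·3.154 = 2.397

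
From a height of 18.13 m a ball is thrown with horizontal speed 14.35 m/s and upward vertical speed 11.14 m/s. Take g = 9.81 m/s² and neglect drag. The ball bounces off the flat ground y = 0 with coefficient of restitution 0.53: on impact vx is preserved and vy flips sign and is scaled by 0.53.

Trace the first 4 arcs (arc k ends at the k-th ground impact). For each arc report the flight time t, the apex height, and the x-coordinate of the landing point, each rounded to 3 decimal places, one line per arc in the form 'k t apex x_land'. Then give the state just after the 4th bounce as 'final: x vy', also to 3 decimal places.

Arc 1: start y=18.130, vy=11.140 → t=3.368, apex=24.455, x_land=48.337, impact vy=-21.905
  bounce: vy ← 0.53·21.905 = 11.609
Arc 2: start y=0.000, vy=11.609 → t=2.367, apex=6.869, x_land=82.302, impact vy=-11.609
  bounce: vy ← 0.53·11.609 = 6.153
Arc 3: start y=0.000, vy=6.153 → t=1.254, apex=1.930, x_land=100.303, impact vy=-6.153
  bounce: vy ← 0.53·6.153 = 3.261
Arc 4: start y=0.000, vy=3.261 → t=0.665, apex=0.542, x_land=109.843, impact vy=-3.261
  bounce: vy ← 0.53·3.261 = 1.728

1 3.368 24.455 48.337
2 2.367 6.869 82.302
3 1.254 1.930 100.303
4 0.665 0.542 109.843
final: 109.843 1.728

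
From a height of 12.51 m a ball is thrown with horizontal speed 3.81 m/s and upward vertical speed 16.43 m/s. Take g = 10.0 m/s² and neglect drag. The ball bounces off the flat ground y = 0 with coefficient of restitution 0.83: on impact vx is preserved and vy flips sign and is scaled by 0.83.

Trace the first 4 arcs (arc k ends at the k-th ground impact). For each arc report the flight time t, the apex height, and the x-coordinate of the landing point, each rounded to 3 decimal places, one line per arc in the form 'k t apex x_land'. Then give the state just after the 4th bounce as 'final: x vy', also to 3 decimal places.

Arc 1: start y=12.510, vy=16.430 → t=3.924, apex=26.007, x_land=14.949, impact vy=-22.807
  bounce: vy ← 0.83·22.807 = 18.930
Arc 2: start y=0.000, vy=18.930 → t=3.786, apex=17.916, x_land=29.373, impact vy=-18.930
  bounce: vy ← 0.83·18.930 = 15.712
Arc 3: start y=0.000, vy=15.712 → t=3.142, apex=12.343, x_land=41.346, impact vy=-15.712
  bounce: vy ← 0.83·15.712 = 13.041
Arc 4: start y=0.000, vy=13.041 → t=2.608, apex=8.503, x_land=51.283, impact vy=-13.041
  bounce: vy ← 0.83·13.041 = 10.824

1 3.924 26.007 14.949
2 3.786 17.916 29.373
3 3.142 12.343 41.346
4 2.608 8.503 51.283
final: 51.283 10.824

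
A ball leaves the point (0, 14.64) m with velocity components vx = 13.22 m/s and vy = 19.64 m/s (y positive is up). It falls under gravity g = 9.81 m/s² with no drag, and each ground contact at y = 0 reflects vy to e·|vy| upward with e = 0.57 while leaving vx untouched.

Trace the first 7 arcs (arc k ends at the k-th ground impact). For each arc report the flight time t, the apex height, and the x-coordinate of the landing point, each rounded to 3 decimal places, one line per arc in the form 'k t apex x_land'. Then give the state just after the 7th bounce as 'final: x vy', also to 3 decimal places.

Arc 1: start y=14.640, vy=19.640 → t=4.646, apex=34.300, x_land=61.426, impact vy=-25.942
  bounce: vy ← 0.57·25.942 = 14.787
Arc 2: start y=0.000, vy=14.787 → t=3.015, apex=11.144, x_land=101.279, impact vy=-14.787
  bounce: vy ← 0.57·14.787 = 8.428
Arc 3: start y=0.000, vy=8.428 → t=1.718, apex=3.621, x_land=123.996, impact vy=-8.428
  bounce: vy ← 0.57·8.428 = 4.804
Arc 4: start y=0.000, vy=4.804 → t=0.979, apex=1.176, x_land=136.944, impact vy=-4.804
  bounce: vy ← 0.57·4.804 = 2.738
Arc 5: start y=0.000, vy=2.738 → t=0.558, apex=0.382, x_land=144.324, impact vy=-2.738
  bounce: vy ← 0.57·2.738 = 1.561
Arc 6: start y=0.000, vy=1.561 → t=0.318, apex=0.124, x_land=148.531, impact vy=-1.561
  bounce: vy ← 0.57·1.561 = 0.890
Arc 7: start y=0.000, vy=0.890 → t=0.181, apex=0.040, x_land=150.929, impact vy=-0.890
  bounce: vy ← 0.57·0.890 = 0.507

1 4.646 34.300 61.426
2 3.015 11.144 101.279
3 1.718 3.621 123.996
4 0.979 1.176 136.944
5 0.558 0.382 144.324
6 0.318 0.124 148.531
7 0.181 0.040 150.929
final: 150.929 0.507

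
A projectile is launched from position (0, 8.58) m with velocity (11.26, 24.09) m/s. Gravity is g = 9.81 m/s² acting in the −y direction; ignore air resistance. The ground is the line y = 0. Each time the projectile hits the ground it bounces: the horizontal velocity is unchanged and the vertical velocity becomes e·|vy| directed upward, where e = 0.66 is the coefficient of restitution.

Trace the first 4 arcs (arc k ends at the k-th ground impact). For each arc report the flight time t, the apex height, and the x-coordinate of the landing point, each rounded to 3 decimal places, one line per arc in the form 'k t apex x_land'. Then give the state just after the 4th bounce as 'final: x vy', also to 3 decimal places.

1 5.245 38.158 59.057
2 3.682 16.622 100.513
3 2.430 7.240 127.874
4 1.604 3.154 145.932
final: 145.932 5.192

Arc 1: start y=8.580, vy=24.090 → t=5.245, apex=38.158, x_land=59.057, impact vy=-27.362
  bounce: vy ← 0.66·27.362 = 18.059
Arc 2: start y=0.000, vy=18.059 → t=3.682, apex=16.622, x_land=100.513, impact vy=-18.059
  bounce: vy ← 0.66·18.059 = 11.919
Arc 3: start y=0.000, vy=11.919 → t=2.430, apex=7.240, x_land=127.874, impact vy=-11.919
  bounce: vy ← 0.66·11.919 = 7.866
Arc 4: start y=0.000, vy=7.866 → t=1.604, apex=3.154, x_land=145.932, impact vy=-7.866
  bounce: vy ← 0.66·7.866 = 5.192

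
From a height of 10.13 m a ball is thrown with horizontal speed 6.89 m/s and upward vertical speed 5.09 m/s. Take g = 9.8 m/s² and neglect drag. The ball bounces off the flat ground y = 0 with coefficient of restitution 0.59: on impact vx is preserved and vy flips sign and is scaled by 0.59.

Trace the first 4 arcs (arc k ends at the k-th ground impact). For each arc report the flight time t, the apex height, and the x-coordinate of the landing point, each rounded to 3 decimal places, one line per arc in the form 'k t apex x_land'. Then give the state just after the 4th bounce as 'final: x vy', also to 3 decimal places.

Arc 1: start y=10.130, vy=5.090 → t=2.048, apex=11.452, x_land=14.112, impact vy=-14.982
  bounce: vy ← 0.59·14.982 = 8.839
Arc 2: start y=0.000, vy=8.839 → t=1.804, apex=3.986, x_land=26.541, impact vy=-8.839
  bounce: vy ← 0.59·8.839 = 5.215
Arc 3: start y=0.000, vy=5.215 → t=1.064, apex=1.388, x_land=33.874, impact vy=-5.215
  bounce: vy ← 0.59·5.215 = 3.077
Arc 4: start y=0.000, vy=3.077 → t=0.628, apex=0.483, x_land=38.201, impact vy=-3.077
  bounce: vy ← 0.59·3.077 = 1.815

1 2.048 11.452 14.112
2 1.804 3.986 26.541
3 1.064 1.388 33.874
4 0.628 0.483 38.201
final: 38.201 1.815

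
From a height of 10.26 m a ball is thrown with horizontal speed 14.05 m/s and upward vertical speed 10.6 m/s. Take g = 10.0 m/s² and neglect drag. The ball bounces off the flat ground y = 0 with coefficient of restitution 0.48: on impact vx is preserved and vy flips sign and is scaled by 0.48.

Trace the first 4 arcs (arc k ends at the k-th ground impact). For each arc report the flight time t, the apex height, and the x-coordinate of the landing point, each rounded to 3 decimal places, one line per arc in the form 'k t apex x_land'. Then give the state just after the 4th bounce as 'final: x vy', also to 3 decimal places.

Arc 1: start y=10.260, vy=10.600 → t=2.842, apex=15.878, x_land=39.930, impact vy=-17.820
  bounce: vy ← 0.48·17.820 = 8.554
Arc 2: start y=0.000, vy=8.554 → t=1.711, apex=3.658, x_land=63.966, impact vy=-8.554
  bounce: vy ← 0.48·8.554 = 4.106
Arc 3: start y=0.000, vy=4.106 → t=0.821, apex=0.843, x_land=75.504, impact vy=-4.106
  bounce: vy ← 0.48·4.106 = 1.971
Arc 4: start y=0.000, vy=1.971 → t=0.394, apex=0.194, x_land=81.041, impact vy=-1.971
  bounce: vy ← 0.48·1.971 = 0.946

1 2.842 15.878 39.930
2 1.711 3.658 63.966
3 0.821 0.843 75.504
4 0.394 0.194 81.041
final: 81.041 0.946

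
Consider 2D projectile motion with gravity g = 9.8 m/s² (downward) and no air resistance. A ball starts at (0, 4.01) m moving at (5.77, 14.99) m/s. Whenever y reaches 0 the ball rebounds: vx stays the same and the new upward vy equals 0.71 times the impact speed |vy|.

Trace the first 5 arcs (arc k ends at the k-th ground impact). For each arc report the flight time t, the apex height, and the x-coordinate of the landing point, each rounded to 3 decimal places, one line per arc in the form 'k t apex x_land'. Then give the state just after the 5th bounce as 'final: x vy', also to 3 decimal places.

Arc 1: start y=4.010, vy=14.990 → t=3.307, apex=15.474, x_land=19.080, impact vy=-17.415
  bounce: vy ← 0.71·17.415 = 12.365
Arc 2: start y=0.000, vy=12.365 → t=2.523, apex=7.801, x_land=33.640, impact vy=-12.365
  bounce: vy ← 0.71·12.365 = 8.779
Arc 3: start y=0.000, vy=8.779 → t=1.792, apex=3.932, x_land=43.978, impact vy=-8.779
  bounce: vy ← 0.71·8.779 = 6.233
Arc 4: start y=0.000, vy=6.233 → t=1.272, apex=1.982, x_land=51.318, impact vy=-6.233
  bounce: vy ← 0.71·6.233 = 4.426
Arc 5: start y=0.000, vy=4.426 → t=0.903, apex=0.999, x_land=56.529, impact vy=-4.426
  bounce: vy ← 0.71·4.426 = 3.142

1 3.307 15.474 19.080
2 2.523 7.801 33.640
3 1.792 3.932 43.978
4 1.272 1.982 51.318
5 0.903 0.999 56.529
final: 56.529 3.142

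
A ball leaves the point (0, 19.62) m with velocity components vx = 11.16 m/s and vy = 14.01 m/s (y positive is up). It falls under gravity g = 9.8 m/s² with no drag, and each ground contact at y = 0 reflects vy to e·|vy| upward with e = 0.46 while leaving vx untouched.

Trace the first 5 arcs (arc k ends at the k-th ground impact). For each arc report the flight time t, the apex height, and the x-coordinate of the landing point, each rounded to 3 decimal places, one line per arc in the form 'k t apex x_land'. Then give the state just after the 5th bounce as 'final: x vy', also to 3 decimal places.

1 3.889 29.634 43.399
2 2.262 6.271 68.649
3 1.041 1.327 80.263
4 0.479 0.281 85.606
5 0.220 0.059 88.064
final: 88.064 0.496

Arc 1: start y=19.620, vy=14.010 → t=3.889, apex=29.634, x_land=43.399, impact vy=-24.100
  bounce: vy ← 0.46·24.100 = 11.086
Arc 2: start y=0.000, vy=11.086 → t=2.262, apex=6.271, x_land=68.649, impact vy=-11.086
  bounce: vy ← 0.46·11.086 = 5.100
Arc 3: start y=0.000, vy=5.100 → t=1.041, apex=1.327, x_land=80.263, impact vy=-5.100
  bounce: vy ← 0.46·5.100 = 2.346
Arc 4: start y=0.000, vy=2.346 → t=0.479, apex=0.281, x_land=85.606, impact vy=-2.346
  bounce: vy ← 0.46·2.346 = 1.079
Arc 5: start y=0.000, vy=1.079 → t=0.220, apex=0.059, x_land=88.064, impact vy=-1.079
  bounce: vy ← 0.46·1.079 = 0.496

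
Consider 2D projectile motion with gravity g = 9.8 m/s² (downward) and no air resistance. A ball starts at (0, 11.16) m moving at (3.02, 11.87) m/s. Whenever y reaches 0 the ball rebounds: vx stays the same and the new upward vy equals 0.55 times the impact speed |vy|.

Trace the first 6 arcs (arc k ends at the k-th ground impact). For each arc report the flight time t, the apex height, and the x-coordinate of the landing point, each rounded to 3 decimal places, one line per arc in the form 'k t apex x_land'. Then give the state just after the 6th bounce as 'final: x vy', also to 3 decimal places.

Arc 1: start y=11.160, vy=11.870 → t=3.146, apex=18.349, x_land=9.502, impact vy=-18.964
  bounce: vy ← 0.55·18.964 = 10.430
Arc 2: start y=0.000, vy=10.430 → t=2.129, apex=5.550, x_land=15.930, impact vy=-10.430
  bounce: vy ← 0.55·10.430 = 5.737
Arc 3: start y=0.000, vy=5.737 → t=1.171, apex=1.679, x_land=19.466, impact vy=-5.737
  bounce: vy ← 0.55·5.737 = 3.155
Arc 4: start y=0.000, vy=3.155 → t=0.644, apex=0.508, x_land=21.411, impact vy=-3.155
  bounce: vy ← 0.55·3.155 = 1.735
Arc 5: start y=0.000, vy=1.735 → t=0.354, apex=0.154, x_land=22.480, impact vy=-1.735
  bounce: vy ← 0.55·1.735 = 0.954
Arc 6: start y=0.000, vy=0.954 → t=0.195, apex=0.046, x_land=23.068, impact vy=-0.954
  bounce: vy ← 0.55·0.954 = 0.525

1 3.146 18.349 9.502
2 2.129 5.550 15.930
3 1.171 1.679 19.466
4 0.644 0.508 21.411
5 0.354 0.154 22.480
6 0.195 0.046 23.068
final: 23.068 0.525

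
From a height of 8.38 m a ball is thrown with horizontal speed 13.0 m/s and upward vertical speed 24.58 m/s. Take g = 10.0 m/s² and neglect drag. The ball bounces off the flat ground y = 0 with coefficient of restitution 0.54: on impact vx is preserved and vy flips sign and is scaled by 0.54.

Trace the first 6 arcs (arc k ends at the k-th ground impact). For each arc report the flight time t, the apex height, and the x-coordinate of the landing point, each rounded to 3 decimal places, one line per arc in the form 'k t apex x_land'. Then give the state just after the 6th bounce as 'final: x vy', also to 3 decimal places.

1 5.236 38.589 68.069
2 3.000 11.252 107.073
3 1.620 3.281 128.136
4 0.875 0.957 139.509
5 0.472 0.279 145.651
6 0.255 0.081 148.968
final: 148.968 0.689

Arc 1: start y=8.380, vy=24.580 → t=5.236, apex=38.589, x_land=68.069, impact vy=-27.781
  bounce: vy ← 0.54·27.781 = 15.002
Arc 2: start y=0.000, vy=15.002 → t=3.000, apex=11.252, x_land=107.073, impact vy=-15.002
  bounce: vy ← 0.54·15.002 = 8.101
Arc 3: start y=0.000, vy=8.101 → t=1.620, apex=3.281, x_land=128.136, impact vy=-8.101
  bounce: vy ← 0.54·8.101 = 4.374
Arc 4: start y=0.000, vy=4.374 → t=0.875, apex=0.957, x_land=139.509, impact vy=-4.374
  bounce: vy ← 0.54·4.374 = 2.362
Arc 5: start y=0.000, vy=2.362 → t=0.472, apex=0.279, x_land=145.651, impact vy=-2.362
  bounce: vy ← 0.54·2.362 = 1.276
Arc 6: start y=0.000, vy=1.276 → t=0.255, apex=0.081, x_land=148.968, impact vy=-1.276
  bounce: vy ← 0.54·1.276 = 0.689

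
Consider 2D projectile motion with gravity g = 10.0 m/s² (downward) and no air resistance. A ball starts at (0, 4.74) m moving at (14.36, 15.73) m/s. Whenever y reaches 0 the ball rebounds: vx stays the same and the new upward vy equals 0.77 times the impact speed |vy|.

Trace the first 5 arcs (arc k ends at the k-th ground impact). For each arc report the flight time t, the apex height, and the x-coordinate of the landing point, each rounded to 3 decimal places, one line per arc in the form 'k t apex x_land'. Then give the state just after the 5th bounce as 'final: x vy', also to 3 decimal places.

1 3.423 17.112 49.154
2 2.849 10.145 90.064
3 2.194 6.015 121.565
4 1.689 3.566 145.821
5 1.301 2.115 164.498
final: 164.498 5.007

Arc 1: start y=4.740, vy=15.730 → t=3.423, apex=17.112, x_land=49.154, impact vy=-18.500
  bounce: vy ← 0.77·18.500 = 14.245
Arc 2: start y=0.000, vy=14.245 → t=2.849, apex=10.145, x_land=90.064, impact vy=-14.245
  bounce: vy ← 0.77·14.245 = 10.968
Arc 3: start y=0.000, vy=10.968 → t=2.194, apex=6.015, x_land=121.565, impact vy=-10.968
  bounce: vy ← 0.77·10.968 = 8.446
Arc 4: start y=0.000, vy=8.446 → t=1.689, apex=3.566, x_land=145.821, impact vy=-8.446
  bounce: vy ← 0.77·8.446 = 6.503
Arc 5: start y=0.000, vy=6.503 → t=1.301, apex=2.115, x_land=164.498, impact vy=-6.503
  bounce: vy ← 0.77·6.503 = 5.007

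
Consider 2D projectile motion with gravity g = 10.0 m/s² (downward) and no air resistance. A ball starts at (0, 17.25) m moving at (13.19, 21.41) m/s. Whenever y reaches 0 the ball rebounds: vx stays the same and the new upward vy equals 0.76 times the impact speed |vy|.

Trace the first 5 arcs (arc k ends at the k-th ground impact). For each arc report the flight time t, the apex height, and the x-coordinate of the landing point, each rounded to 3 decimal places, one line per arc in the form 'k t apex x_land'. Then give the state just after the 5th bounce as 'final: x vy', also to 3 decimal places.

Arc 1: start y=17.250, vy=21.410 → t=4.975, apex=40.169, x_land=65.626, impact vy=-28.344
  bounce: vy ← 0.76·28.344 = 21.542
Arc 2: start y=0.000, vy=21.542 → t=4.308, apex=23.202, x_land=122.452, impact vy=-21.542
  bounce: vy ← 0.76·21.542 = 16.372
Arc 3: start y=0.000, vy=16.372 → t=3.274, apex=13.401, x_land=165.640, impact vy=-16.372
  bounce: vy ← 0.76·16.372 = 12.442
Arc 4: start y=0.000, vy=12.442 → t=2.488, apex=7.741, x_land=198.463, impact vy=-12.442
  bounce: vy ← 0.76·12.442 = 9.456
Arc 5: start y=0.000, vy=9.456 → t=1.891, apex=4.471, x_land=223.409, impact vy=-9.456
  bounce: vy ← 0.76·9.456 = 7.187

1 4.975 40.169 65.626
2 4.308 23.202 122.452
3 3.274 13.401 165.640
4 2.488 7.741 198.463
5 1.891 4.471 223.409
final: 223.409 7.187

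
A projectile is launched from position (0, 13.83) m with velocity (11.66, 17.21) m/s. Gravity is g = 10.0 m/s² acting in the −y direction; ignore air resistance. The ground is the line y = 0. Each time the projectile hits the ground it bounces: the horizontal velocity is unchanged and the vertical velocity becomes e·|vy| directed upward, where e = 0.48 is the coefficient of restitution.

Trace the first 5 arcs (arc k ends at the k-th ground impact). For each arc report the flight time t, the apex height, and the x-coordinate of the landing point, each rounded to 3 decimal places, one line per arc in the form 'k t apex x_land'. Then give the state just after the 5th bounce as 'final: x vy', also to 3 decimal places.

Arc 1: start y=13.830, vy=17.210 → t=4.114, apex=28.639, x_land=47.973, impact vy=-23.933
  bounce: vy ← 0.48·23.933 = 11.488
Arc 2: start y=0.000, vy=11.488 → t=2.298, apex=6.598, x_land=74.762, impact vy=-11.488
  bounce: vy ← 0.48·11.488 = 5.514
Arc 3: start y=0.000, vy=5.514 → t=1.103, apex=1.520, x_land=87.621, impact vy=-5.514
  bounce: vy ← 0.48·5.514 = 2.647
Arc 4: start y=0.000, vy=2.647 → t=0.529, apex=0.350, x_land=93.793, impact vy=-2.647
  bounce: vy ← 0.48·2.647 = 1.270
Arc 5: start y=0.000, vy=1.270 → t=0.254, apex=0.081, x_land=96.756, impact vy=-1.270
  bounce: vy ← 0.48·1.270 = 0.610

1 4.114 28.639 47.973
2 2.298 6.598 74.762
3 1.103 1.520 87.621
4 0.529 0.350 93.793
5 0.254 0.081 96.756
final: 96.756 0.610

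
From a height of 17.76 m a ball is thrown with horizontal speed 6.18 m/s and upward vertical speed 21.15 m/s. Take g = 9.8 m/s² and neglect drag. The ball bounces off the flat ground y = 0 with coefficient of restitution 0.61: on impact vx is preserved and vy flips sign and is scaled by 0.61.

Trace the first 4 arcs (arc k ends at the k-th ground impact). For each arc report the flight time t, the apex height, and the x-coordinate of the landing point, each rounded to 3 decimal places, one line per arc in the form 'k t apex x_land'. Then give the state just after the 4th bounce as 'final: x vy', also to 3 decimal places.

Arc 1: start y=17.760, vy=21.150 → t=5.036, apex=40.583, x_land=31.123, impact vy=-28.203
  bounce: vy ← 0.61·28.203 = 17.204
Arc 2: start y=0.000, vy=17.204 → t=3.511, apex=15.101, x_land=52.821, impact vy=-17.204
  bounce: vy ← 0.61·17.204 = 10.494
Arc 3: start y=0.000, vy=10.494 → t=2.142, apex=5.619, x_land=66.057, impact vy=-10.494
  bounce: vy ← 0.61·10.494 = 6.402
Arc 4: start y=0.000, vy=6.402 → t=1.306, apex=2.091, x_land=74.130, impact vy=-6.402
  bounce: vy ← 0.61·6.402 = 3.905

1 5.036 40.583 31.123
2 3.511 15.101 52.821
3 2.142 5.619 66.057
4 1.306 2.091 74.130
final: 74.130 3.905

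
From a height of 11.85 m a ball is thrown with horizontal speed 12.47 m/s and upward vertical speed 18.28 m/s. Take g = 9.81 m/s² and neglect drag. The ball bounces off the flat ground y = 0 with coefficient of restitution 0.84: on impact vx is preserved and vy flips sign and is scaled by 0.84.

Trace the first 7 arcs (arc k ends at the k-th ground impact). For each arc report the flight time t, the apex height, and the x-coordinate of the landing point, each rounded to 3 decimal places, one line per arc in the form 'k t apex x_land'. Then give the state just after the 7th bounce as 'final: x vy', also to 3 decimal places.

Arc 1: start y=11.850, vy=18.280 → t=4.290, apex=28.882, x_land=53.496, impact vy=-23.805
  bounce: vy ← 0.84·23.805 = 19.996
Arc 2: start y=0.000, vy=19.996 → t=4.077, apex=20.379, x_land=104.331, impact vy=-19.996
  bounce: vy ← 0.84·19.996 = 16.796
Arc 3: start y=0.000, vy=16.796 → t=3.424, apex=14.379, x_land=147.033, impact vy=-16.796
  bounce: vy ← 0.84·16.796 = 14.109
Arc 4: start y=0.000, vy=14.109 → t=2.876, apex=10.146, x_land=182.902, impact vy=-14.109
  bounce: vy ← 0.84·14.109 = 11.852
Arc 5: start y=0.000, vy=11.852 → t=2.416, apex=7.159, x_land=213.033, impact vy=-11.852
  bounce: vy ← 0.84·11.852 = 9.955
Arc 6: start y=0.000, vy=9.955 → t=2.030, apex=5.051, x_land=238.342, impact vy=-9.955
  bounce: vy ← 0.84·9.955 = 8.362
Arc 7: start y=0.000, vy=8.362 → t=1.705, apex=3.564, x_land=259.602, impact vy=-8.362
  bounce: vy ← 0.84·8.362 = 7.024

1 4.290 28.882 53.496
2 4.077 20.379 104.331
3 3.424 14.379 147.033
4 2.876 10.146 182.902
5 2.416 7.159 213.033
6 2.030 5.051 238.342
7 1.705 3.564 259.602
final: 259.602 7.024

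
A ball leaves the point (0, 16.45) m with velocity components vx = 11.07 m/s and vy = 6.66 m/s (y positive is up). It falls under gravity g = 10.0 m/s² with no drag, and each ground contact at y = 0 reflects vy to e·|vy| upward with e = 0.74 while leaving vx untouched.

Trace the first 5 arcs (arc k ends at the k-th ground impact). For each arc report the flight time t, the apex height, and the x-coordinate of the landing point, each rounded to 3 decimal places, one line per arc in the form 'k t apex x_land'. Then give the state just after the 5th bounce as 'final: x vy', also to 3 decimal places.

Arc 1: start y=16.450, vy=6.660 → t=2.598, apex=18.668, x_land=28.763, impact vy=-19.322
  bounce: vy ← 0.74·19.322 = 14.299
Arc 2: start y=0.000, vy=14.299 → t=2.860, apex=10.222, x_land=60.420, impact vy=-14.299
  bounce: vy ← 0.74·14.299 = 10.581
Arc 3: start y=0.000, vy=10.581 → t=2.116, apex=5.598, x_land=83.846, impact vy=-10.581
  bounce: vy ← 0.74·10.581 = 7.830
Arc 4: start y=0.000, vy=7.830 → t=1.566, apex=3.065, x_land=101.181, impact vy=-7.830
  bounce: vy ← 0.74·7.830 = 5.794
Arc 5: start y=0.000, vy=5.794 → t=1.159, apex=1.679, x_land=114.009, impact vy=-5.794
  bounce: vy ← 0.74·5.794 = 4.288

1 2.598 18.668 28.763
2 2.860 10.222 60.420
3 2.116 5.598 83.846
4 1.566 3.065 101.181
5 1.159 1.679 114.009
final: 114.009 4.288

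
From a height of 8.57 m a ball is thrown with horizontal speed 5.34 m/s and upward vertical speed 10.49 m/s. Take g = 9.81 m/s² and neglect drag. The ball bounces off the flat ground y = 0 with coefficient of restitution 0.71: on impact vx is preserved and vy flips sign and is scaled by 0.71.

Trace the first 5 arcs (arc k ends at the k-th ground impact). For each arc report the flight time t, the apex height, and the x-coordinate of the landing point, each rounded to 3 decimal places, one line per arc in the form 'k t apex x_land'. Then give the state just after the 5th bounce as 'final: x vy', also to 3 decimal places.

1 2.770 14.179 14.789
2 2.414 7.147 27.681
3 1.714 3.603 36.835
4 1.217 1.816 43.334
5 0.864 0.916 47.948
final: 47.948 3.009

Arc 1: start y=8.570, vy=10.490 → t=2.770, apex=14.179, x_land=14.789, impact vy=-16.679
  bounce: vy ← 0.71·16.679 = 11.842
Arc 2: start y=0.000, vy=11.842 → t=2.414, apex=7.147, x_land=27.681, impact vy=-11.842
  bounce: vy ← 0.71·11.842 = 8.408
Arc 3: start y=0.000, vy=8.408 → t=1.714, apex=3.603, x_land=36.835, impact vy=-8.408
  bounce: vy ← 0.71·8.408 = 5.970
Arc 4: start y=0.000, vy=5.970 → t=1.217, apex=1.816, x_land=43.334, impact vy=-5.970
  bounce: vy ← 0.71·5.970 = 4.238
Arc 5: start y=0.000, vy=4.238 → t=0.864, apex=0.916, x_land=47.948, impact vy=-4.238
  bounce: vy ← 0.71·4.238 = 3.009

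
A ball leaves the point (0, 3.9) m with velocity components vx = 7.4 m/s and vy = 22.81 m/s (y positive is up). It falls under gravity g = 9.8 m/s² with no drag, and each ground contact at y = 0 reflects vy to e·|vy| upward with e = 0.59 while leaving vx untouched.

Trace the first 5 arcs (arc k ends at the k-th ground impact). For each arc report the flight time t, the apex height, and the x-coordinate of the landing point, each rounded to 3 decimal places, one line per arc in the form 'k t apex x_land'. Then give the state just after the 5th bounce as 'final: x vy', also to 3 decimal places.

1 4.820 30.446 35.670
2 2.941 10.598 57.436
3 1.735 3.689 70.278
4 1.024 1.284 77.854
5 0.604 0.447 82.325
final: 82.325 1.746

Arc 1: start y=3.900, vy=22.810 → t=4.820, apex=30.446, x_land=35.670, impact vy=-24.428
  bounce: vy ← 0.59·24.428 = 14.413
Arc 2: start y=0.000, vy=14.413 → t=2.941, apex=10.598, x_land=57.436, impact vy=-14.413
  bounce: vy ← 0.59·14.413 = 8.503
Arc 3: start y=0.000, vy=8.503 → t=1.735, apex=3.689, x_land=70.278, impact vy=-8.503
  bounce: vy ← 0.59·8.503 = 5.017
Arc 4: start y=0.000, vy=5.017 → t=1.024, apex=1.284, x_land=77.854, impact vy=-5.017
  bounce: vy ← 0.59·5.017 = 2.960
Arc 5: start y=0.000, vy=2.960 → t=0.604, apex=0.447, x_land=82.325, impact vy=-2.960
  bounce: vy ← 0.59·2.960 = 1.746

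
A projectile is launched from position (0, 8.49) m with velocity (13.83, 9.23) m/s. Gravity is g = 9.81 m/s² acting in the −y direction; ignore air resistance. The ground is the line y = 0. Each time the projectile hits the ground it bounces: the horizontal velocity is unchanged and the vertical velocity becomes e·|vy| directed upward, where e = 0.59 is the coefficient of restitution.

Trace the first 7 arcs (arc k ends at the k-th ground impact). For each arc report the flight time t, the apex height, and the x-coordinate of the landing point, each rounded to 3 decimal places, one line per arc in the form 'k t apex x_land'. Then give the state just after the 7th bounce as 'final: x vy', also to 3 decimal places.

1 2.558 12.832 35.382
2 1.909 4.467 61.777
3 1.126 1.555 77.351
4 0.664 0.541 86.539
5 0.392 0.188 91.960
6 0.231 0.066 95.159
7 0.136 0.023 97.046
final: 97.046 0.395

Arc 1: start y=8.490, vy=9.230 → t=2.558, apex=12.832, x_land=35.382, impact vy=-15.867
  bounce: vy ← 0.59·15.867 = 9.362
Arc 2: start y=0.000, vy=9.362 → t=1.909, apex=4.467, x_land=61.777, impact vy=-9.362
  bounce: vy ← 0.59·9.362 = 5.523
Arc 3: start y=0.000, vy=5.523 → t=1.126, apex=1.555, x_land=77.351, impact vy=-5.523
  bounce: vy ← 0.59·5.523 = 3.259
Arc 4: start y=0.000, vy=3.259 → t=0.664, apex=0.541, x_land=86.539, impact vy=-3.259
  bounce: vy ← 0.59·3.259 = 1.923
Arc 5: start y=0.000, vy=1.923 → t=0.392, apex=0.188, x_land=91.960, impact vy=-1.923
  bounce: vy ← 0.59·1.923 = 1.134
Arc 6: start y=0.000, vy=1.134 → t=0.231, apex=0.066, x_land=95.159, impact vy=-1.134
  bounce: vy ← 0.59·1.134 = 0.669
Arc 7: start y=0.000, vy=0.669 → t=0.136, apex=0.023, x_land=97.046, impact vy=-0.669
  bounce: vy ← 0.59·0.669 = 0.395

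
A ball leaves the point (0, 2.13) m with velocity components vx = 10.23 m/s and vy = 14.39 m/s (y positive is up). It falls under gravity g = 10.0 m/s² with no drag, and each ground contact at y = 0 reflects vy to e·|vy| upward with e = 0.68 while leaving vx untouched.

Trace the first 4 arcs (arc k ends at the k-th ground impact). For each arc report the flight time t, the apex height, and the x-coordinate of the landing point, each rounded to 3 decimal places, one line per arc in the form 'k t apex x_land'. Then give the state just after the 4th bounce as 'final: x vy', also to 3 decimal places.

1 3.019 12.484 30.885
2 2.149 5.772 52.869
3 1.461 2.669 67.818
4 0.994 1.234 77.983
final: 77.983 3.378

Arc 1: start y=2.130, vy=14.390 → t=3.019, apex=12.484, x_land=30.885, impact vy=-15.801
  bounce: vy ← 0.68·15.801 = 10.745
Arc 2: start y=0.000, vy=10.745 → t=2.149, apex=5.772, x_land=52.869, impact vy=-10.745
  bounce: vy ← 0.68·10.745 = 7.306
Arc 3: start y=0.000, vy=7.306 → t=1.461, apex=2.669, x_land=67.818, impact vy=-7.306
  bounce: vy ← 0.68·7.306 = 4.968
Arc 4: start y=0.000, vy=4.968 → t=0.994, apex=1.234, x_land=77.983, impact vy=-4.968
  bounce: vy ← 0.68·4.968 = 3.378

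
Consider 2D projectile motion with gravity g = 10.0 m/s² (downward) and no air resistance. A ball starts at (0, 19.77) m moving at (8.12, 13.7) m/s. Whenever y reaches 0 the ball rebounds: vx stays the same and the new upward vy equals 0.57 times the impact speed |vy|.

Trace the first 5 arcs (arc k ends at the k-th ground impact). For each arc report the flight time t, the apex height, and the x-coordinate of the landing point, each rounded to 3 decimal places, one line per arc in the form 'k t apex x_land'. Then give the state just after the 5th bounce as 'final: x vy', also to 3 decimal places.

Arc 1: start y=19.770, vy=13.700 → t=3.785, apex=29.154, x_land=30.732, impact vy=-24.147
  bounce: vy ← 0.57·24.147 = 13.764
Arc 2: start y=0.000, vy=13.764 → t=2.753, apex=9.472, x_land=53.085, impact vy=-13.764
  bounce: vy ← 0.57·13.764 = 7.845
Arc 3: start y=0.000, vy=7.845 → t=1.569, apex=3.078, x_land=65.826, impact vy=-7.845
  bounce: vy ← 0.57·7.845 = 4.472
Arc 4: start y=0.000, vy=4.472 → t=0.894, apex=1.000, x_land=73.088, impact vy=-4.472
  bounce: vy ← 0.57·4.472 = 2.549
Arc 5: start y=0.000, vy=2.549 → t=0.510, apex=0.325, x_land=77.228, impact vy=-2.549
  bounce: vy ← 0.57·2.549 = 1.453

1 3.785 29.154 30.732
2 2.753 9.472 53.085
3 1.569 3.078 65.826
4 0.894 1.000 73.088
5 0.510 0.325 77.228
final: 77.228 1.453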